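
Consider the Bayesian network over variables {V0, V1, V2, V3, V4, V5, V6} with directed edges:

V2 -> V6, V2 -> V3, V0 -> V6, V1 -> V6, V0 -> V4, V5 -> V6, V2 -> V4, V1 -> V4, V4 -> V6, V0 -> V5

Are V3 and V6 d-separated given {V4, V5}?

We examine all 5 paths between V3 and V6:
  1. V3 ← V2 → V6 — V2:fork[open] ⇒ active
  2. V3 ← V2 → V4 ← V0 → V6 — V2:fork[open]; V4:collider[open]; V0:fork[open] ⇒ active
  3. V3 ← V2 → V4 ← V0 → V5 → V6 — V2:fork[open]; V4:collider[open]; V0:fork[open]; V5:chain[blocks] ⇒ blocked
  4. V3 ← V2 → V4 → V6 — V2:fork[open]; V4:chain[blocks] ⇒ blocked
  5. V3 ← V2 → V4 ← V1 → V6 — V2:fork[open]; V4:collider[open]; V1:fork[open] ⇒ active
At least one path is unblocked, so d-separation fails.

No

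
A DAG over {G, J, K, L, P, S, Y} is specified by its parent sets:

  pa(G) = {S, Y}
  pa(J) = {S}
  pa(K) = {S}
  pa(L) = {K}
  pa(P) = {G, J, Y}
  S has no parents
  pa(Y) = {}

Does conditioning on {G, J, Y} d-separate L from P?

Enumerating the 3 paths from L to P and testing each for blocking by {G, J, Y}:
Path 1: L ← K ← S → J → P
  J is a chain here and J is conditioned on, so the path is blocked at J.
Path 2: L ← K ← S → G → P
  G is a chain here and G is conditioned on, so the path is blocked at G.
Path 3: L ← K ← S → G ← Y → P
  Y is a fork here and Y is conditioned on, so the path is blocked at Y.
All paths are blocked; L ⊥ P | {G, J, Y} holds.

Yes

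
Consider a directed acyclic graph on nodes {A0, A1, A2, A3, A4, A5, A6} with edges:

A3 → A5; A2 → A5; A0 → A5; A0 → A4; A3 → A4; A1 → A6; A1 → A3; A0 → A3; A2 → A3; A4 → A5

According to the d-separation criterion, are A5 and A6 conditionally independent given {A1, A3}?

Yes

We examine all 6 paths between A5 and A6:
Path 1: A5 ← A2 → A3 ← A1 → A6
  A1 is a fork here and A1 is conditioned on, so the path is blocked at A1.
Path 2: A5 ← A0 → A4 ← A3 ← A1 → A6
  A4 is a collider here and neither A4 nor any of its descendants is conditioned on, so the collider stays closed — the path is blocked at A4.
Path 3: A5 ← A0 → A3 ← A1 → A6
  A1 is a fork here and A1 is conditioned on, so the path is blocked at A1.
Path 4: A5 ← A4 ← A0 → A3 ← A1 → A6
  A1 is a fork here and A1 is conditioned on, so the path is blocked at A1.
Path 5: A5 ← A4 ← A3 ← A1 → A6
  A3 is a chain here and A3 is conditioned on, so the path is blocked at A3.
Path 6: A5 ← A3 ← A1 → A6
  A3 is a chain here and A3 is conditioned on, so the path is blocked at A3.
Since every path is blocked, d-separation holds.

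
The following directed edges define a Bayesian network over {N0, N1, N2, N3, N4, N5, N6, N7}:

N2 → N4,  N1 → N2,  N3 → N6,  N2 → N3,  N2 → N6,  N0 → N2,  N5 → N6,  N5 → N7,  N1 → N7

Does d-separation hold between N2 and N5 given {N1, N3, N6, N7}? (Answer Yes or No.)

We examine all 3 paths between N2 and N5:
Path 1: N2 → N3 → N6 ← N5
  N3 is a chain here and N3 is conditioned on, so the path is blocked at N3.
Path 2: N2 → N6 ← N5
  N6 is a collider and N6 is conditioned on, which opens it — no node blocks this path, so it is active.
Path 3: N2 ← N1 → N7 ← N5
  N1 is a fork here and N1 is conditioned on, so the path is blocked at N1.
Because an active path exists, N2 and N5 are not d-separated.

No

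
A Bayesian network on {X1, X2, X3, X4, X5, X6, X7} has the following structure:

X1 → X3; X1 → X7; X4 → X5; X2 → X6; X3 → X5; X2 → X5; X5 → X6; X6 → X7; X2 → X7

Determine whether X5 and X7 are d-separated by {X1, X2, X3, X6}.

Yes — X5 and X7 are d-separated given {X1, X2, X3, X6}.

There are 5 undirected paths between X5 and X7; checking each against the conditioning set {X1, X2, X3, X6}:
Path 1: X5 → X6 → X7
  X6 is a chain here and X6 is conditioned on, so the path is blocked at X6.
Path 2: X5 → X6 ← X2 → X7
  X2 is a fork here and X2 is conditioned on, so the path is blocked at X2.
Path 3: X5 ← X2 → X7
  X2 is a fork here and X2 is conditioned on, so the path is blocked at X2.
Path 4: X5 ← X2 → X6 → X7
  X2 is a fork here and X2 is conditioned on, so the path is blocked at X2.
Path 5: X5 ← X3 ← X1 → X7
  X3 is a chain here and X3 is conditioned on, so the path is blocked at X3.
All paths are blocked; X5 ⊥ X7 | {X1, X2, X3, X6} holds.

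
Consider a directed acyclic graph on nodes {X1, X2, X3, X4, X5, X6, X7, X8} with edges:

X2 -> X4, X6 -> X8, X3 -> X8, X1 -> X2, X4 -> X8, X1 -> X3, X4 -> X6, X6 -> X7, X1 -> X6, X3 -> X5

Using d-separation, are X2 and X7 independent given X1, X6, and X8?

We examine all 6 paths between X2 and X7:
Path 1: X2 ← X1 → X3 → X8 ← X4 → X6 → X7
  X1 is a fork here and X1 is conditioned on, so the path is blocked at X1.
Path 2: X2 ← X1 → X3 → X8 ← X6 → X7
  X1 is a fork here and X1 is conditioned on, so the path is blocked at X1.
Path 3: X2 ← X1 → X6 → X7
  X1 is a fork here and X1 is conditioned on, so the path is blocked at X1.
Path 4: X2 → X4 → X8 ← X3 ← X1 → X6 → X7
  X1 is a fork here and X1 is conditioned on, so the path is blocked at X1.
Path 5: X2 → X4 → X8 ← X6 → X7
  X6 is a fork here and X6 is conditioned on, so the path is blocked at X6.
Path 6: X2 → X4 → X6 → X7
  X6 is a chain here and X6 is conditioned on, so the path is blocked at X6.
All paths are blocked; X2 ⊥ X7 | {X1, X6, X8} holds.

Yes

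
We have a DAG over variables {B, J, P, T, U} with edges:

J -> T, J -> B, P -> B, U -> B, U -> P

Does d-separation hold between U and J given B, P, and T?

We examine all 2 paths between U and J:
  1. U → B ← J — B:collider[open] ⇒ active
  2. U → P → B ← J — P:chain[blocks]; B:collider[open] ⇒ blocked
Because an active path exists, U and J are not d-separated.

No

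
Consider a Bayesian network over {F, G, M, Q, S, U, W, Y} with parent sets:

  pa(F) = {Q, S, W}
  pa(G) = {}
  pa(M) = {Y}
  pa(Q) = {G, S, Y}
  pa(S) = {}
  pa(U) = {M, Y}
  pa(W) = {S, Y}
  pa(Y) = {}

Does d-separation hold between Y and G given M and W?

Enumerating the 5 paths from Y to G and testing each for blocking by {M, W}:
Path 1: Y → W → F ← S → Q ← G
  W is a chain here and W is conditioned on, so the path is blocked at W.
Path 2: Y → W → F ← Q ← G
  W is a chain here and W is conditioned on, so the path is blocked at W.
Path 3: Y → W ← S → F ← Q ← G
  F is a collider here and neither F nor any of its descendants is conditioned on, so the collider stays closed — the path is blocked at F.
Path 4: Y → W ← S → Q ← G
  Q is a collider here and neither Q nor any of its descendants is conditioned on, so the collider stays closed — the path is blocked at Q.
Path 5: Y → Q ← G
  Q is a collider here and neither Q nor any of its descendants is conditioned on, so the collider stays closed — the path is blocked at Q.
Since every path is blocked, d-separation holds.

Yes — Y and G are d-separated given {M, W}.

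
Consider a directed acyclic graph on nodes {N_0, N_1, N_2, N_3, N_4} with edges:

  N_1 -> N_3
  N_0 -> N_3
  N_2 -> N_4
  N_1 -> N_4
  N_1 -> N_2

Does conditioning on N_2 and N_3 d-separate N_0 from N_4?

No

2 paths connect N_0 and N_4; each must be blocked for d-separation to hold:
  1. N_0 → N_3 ← N_1 → N_4 — N_3:collider[open]; N_1:fork[open] ⇒ active
  2. N_0 → N_3 ← N_1 → N_2 → N_4 — N_3:collider[open]; N_1:fork[open]; N_2:chain[blocks] ⇒ blocked
At least one path is unblocked, so d-separation fails.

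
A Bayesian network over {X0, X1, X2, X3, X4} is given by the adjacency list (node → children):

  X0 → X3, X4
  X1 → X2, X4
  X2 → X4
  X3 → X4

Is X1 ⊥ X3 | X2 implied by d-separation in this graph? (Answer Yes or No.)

Enumerating the 4 paths from X1 to X3 and testing each for blocking by {X2}:
  1. X1 → X4 ← X0 → X3 — X4:collider[blocks]; X0:fork[open] ⇒ blocked
  2. X1 → X4 ← X3 — X4:collider[blocks] ⇒ blocked
  3. X1 → X2 → X4 ← X0 → X3 — X2:chain[blocks]; X4:collider[blocks]; X0:fork[open] ⇒ blocked
  4. X1 → X2 → X4 ← X3 — X2:chain[blocks]; X4:collider[blocks] ⇒ blocked
Since every path is blocked, d-separation holds.

Yes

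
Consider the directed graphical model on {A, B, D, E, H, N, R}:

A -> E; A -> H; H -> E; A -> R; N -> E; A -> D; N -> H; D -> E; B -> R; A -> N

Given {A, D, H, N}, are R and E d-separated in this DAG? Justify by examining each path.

There are 6 undirected paths between R and E; checking each against the conditioning set {A, D, H, N}:
  1. R ← A → N → E — A:fork[blocks]; N:chain[blocks] ⇒ blocked
  2. R ← A → N → H → E — A:fork[blocks]; N:chain[blocks]; H:chain[blocks] ⇒ blocked
  3. R ← A → E — A:fork[blocks] ⇒ blocked
  4. R ← A → H ← N → E — A:fork[blocks]; H:collider[open]; N:fork[blocks] ⇒ blocked
  5. R ← A → H → E — A:fork[blocks]; H:chain[blocks] ⇒ blocked
  6. R ← A → D → E — A:fork[blocks]; D:chain[blocks] ⇒ blocked
Since every path is blocked, d-separation holds.

Yes — R and E are d-separated given {A, D, H, N}.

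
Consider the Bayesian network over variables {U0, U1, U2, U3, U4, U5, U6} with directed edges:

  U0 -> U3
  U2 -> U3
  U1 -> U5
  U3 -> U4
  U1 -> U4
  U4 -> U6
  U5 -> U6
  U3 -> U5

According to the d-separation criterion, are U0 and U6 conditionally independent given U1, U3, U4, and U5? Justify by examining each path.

Yes — U0 and U6 are d-separated given {U1, U3, U4, U5}.

We examine all 4 paths between U0 and U6:
Path 1: U0 → U3 → U5 ← U1 → U4 → U6
  U3 is a chain here and U3 is conditioned on, so the path is blocked at U3.
Path 2: U0 → U3 → U5 → U6
  U3 is a chain here and U3 is conditioned on, so the path is blocked at U3.
Path 3: U0 → U3 → U4 ← U1 → U5 → U6
  U3 is a chain here and U3 is conditioned on, so the path is blocked at U3.
Path 4: U0 → U3 → U4 → U6
  U3 is a chain here and U3 is conditioned on, so the path is blocked at U3.
Every path is blocked, so U0 and U6 are d-separated given {U1, U3, U4, U5}.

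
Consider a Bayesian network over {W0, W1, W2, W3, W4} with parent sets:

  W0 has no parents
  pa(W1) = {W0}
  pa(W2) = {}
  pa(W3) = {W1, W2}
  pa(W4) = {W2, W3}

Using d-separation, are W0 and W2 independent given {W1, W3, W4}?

Enumerating the 2 paths from W0 to W2 and testing each for blocking by {W1, W3, W4}:
Path 1: W0 → W1 → W3 ← W2
  W1 is a chain here and W1 is conditioned on, so the path is blocked at W1.
Path 2: W0 → W1 → W3 → W4 ← W2
  W1 is a chain here and W1 is conditioned on, so the path is blocked at W1.
All paths are blocked; W0 ⊥ W2 | {W1, W3, W4} holds.

Yes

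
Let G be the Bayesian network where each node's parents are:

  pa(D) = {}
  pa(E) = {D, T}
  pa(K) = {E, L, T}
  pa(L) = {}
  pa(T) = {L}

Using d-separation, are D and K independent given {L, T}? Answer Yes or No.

3 paths connect D and K; each must be blocked for d-separation to hold:
Path 1: D → E → K
  E is a chain and E is not conditioned on — no node blocks this path, so it is active.
Path 2: D → E ← T → K
  E is a collider here and neither E nor any of its descendants is conditioned on, so the collider stays closed — the path is blocked at E.
Path 3: D → E ← T ← L → K
  E is a collider here and neither E nor any of its descendants is conditioned on, so the collider stays closed — the path is blocked at E.
Since the path D → E → K is active, D and K are not d-separated given {L, T}.

No — D and K are not d-separated given {L, T}.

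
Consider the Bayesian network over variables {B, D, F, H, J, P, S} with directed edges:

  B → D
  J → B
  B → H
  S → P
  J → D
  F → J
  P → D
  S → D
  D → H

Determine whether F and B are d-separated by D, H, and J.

Yes

There are 3 undirected paths between F and B; checking each against the conditioning set {D, H, J}:
  1. F → J → B — J:chain[blocks] ⇒ blocked
  2. F → J → D → H ← B — J:chain[blocks]; D:chain[blocks]; H:collider[open] ⇒ blocked
  3. F → J → D ← B — J:chain[blocks]; D:collider[open] ⇒ blocked
Since every path is blocked, d-separation holds.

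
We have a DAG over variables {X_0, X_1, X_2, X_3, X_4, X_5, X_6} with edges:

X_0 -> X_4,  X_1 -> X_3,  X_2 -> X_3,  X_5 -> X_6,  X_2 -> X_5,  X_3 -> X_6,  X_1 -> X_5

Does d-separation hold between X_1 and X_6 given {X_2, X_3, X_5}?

Yes

Enumerating the 4 paths from X_1 to X_6 and testing each for blocking by {X_2, X_3, X_5}:
Path 1: X_1 → X_3 → X_6
  X_3 is a chain here and X_3 is conditioned on, so the path is blocked at X_3.
Path 2: X_1 → X_3 ← X_2 → X_5 → X_6
  X_2 is a fork here and X_2 is conditioned on, so the path is blocked at X_2.
Path 3: X_1 → X_5 → X_6
  X_5 is a chain here and X_5 is conditioned on, so the path is blocked at X_5.
Path 4: X_1 → X_5 ← X_2 → X_3 → X_6
  X_2 is a fork here and X_2 is conditioned on, so the path is blocked at X_2.
Since every path is blocked, d-separation holds.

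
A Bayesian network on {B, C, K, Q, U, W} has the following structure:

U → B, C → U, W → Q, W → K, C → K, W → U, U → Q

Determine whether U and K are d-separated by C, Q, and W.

Enumerating the 3 paths from U to K and testing each for blocking by {C, Q, W}:
  1. U ← W → K — W:fork[blocks] ⇒ blocked
  2. U → Q ← W → K — Q:collider[open]; W:fork[blocks] ⇒ blocked
  3. U ← C → K — C:fork[blocks] ⇒ blocked
Since every path is blocked, d-separation holds.

Yes — U and K are d-separated given {C, Q, W}.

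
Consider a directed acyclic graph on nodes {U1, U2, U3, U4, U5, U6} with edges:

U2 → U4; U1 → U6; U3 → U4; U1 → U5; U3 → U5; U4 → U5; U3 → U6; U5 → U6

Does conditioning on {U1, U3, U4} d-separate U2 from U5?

Yes

4 paths connect U2 and U5; each must be blocked for d-separation to hold:
Path 1: U2 → U4 → U5
  U4 is a chain here and U4 is conditioned on, so the path is blocked at U4.
Path 2: U2 → U4 ← U3 → U5
  U3 is a fork here and U3 is conditioned on, so the path is blocked at U3.
Path 3: U2 → U4 ← U3 → U6 ← U5
  U3 is a fork here and U3 is conditioned on, so the path is blocked at U3.
Path 4: U2 → U4 ← U3 → U6 ← U1 → U5
  U3 is a fork here and U3 is conditioned on, so the path is blocked at U3.
Every path is blocked, so U2 and U5 are d-separated given {U1, U3, U4}.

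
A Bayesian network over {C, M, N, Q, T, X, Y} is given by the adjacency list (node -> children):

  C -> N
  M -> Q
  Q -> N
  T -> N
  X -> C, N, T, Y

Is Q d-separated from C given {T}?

Yes

There are 3 undirected paths between Q and C; checking each against the conditioning set {T}:
Path 1: Q → N ← T ← X → C
  N is a collider here and neither N nor any of its descendants is conditioned on, so the collider stays closed — the path is blocked at N.
Path 2: Q → N ← C
  N is a collider here and neither N nor any of its descendants is conditioned on, so the collider stays closed — the path is blocked at N.
Path 3: Q → N ← X → C
  N is a collider here and neither N nor any of its descendants is conditioned on, so the collider stays closed — the path is blocked at N.
Since every path is blocked, d-separation holds.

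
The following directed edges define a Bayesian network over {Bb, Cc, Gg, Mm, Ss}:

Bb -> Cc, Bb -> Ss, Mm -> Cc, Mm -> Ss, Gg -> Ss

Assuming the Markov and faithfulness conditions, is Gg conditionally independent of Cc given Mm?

Yes — Gg and Cc are d-separated given {Mm}.

We examine all 2 paths between Gg and Cc:
Path 1: Gg → Ss ← Mm → Cc
  Ss is a collider here and neither Ss nor any of its descendants is conditioned on, so the collider stays closed — the path is blocked at Ss.
Path 2: Gg → Ss ← Bb → Cc
  Ss is a collider here and neither Ss nor any of its descendants is conditioned on, so the collider stays closed — the path is blocked at Ss.
All paths are blocked; Gg ⊥ Cc | {Mm} holds.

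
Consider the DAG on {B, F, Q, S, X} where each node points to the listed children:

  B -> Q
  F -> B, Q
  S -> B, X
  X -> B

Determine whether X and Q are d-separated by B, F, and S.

There are 4 undirected paths between X and Q; checking each against the conditioning set {B, F, S}:
Path 1: X → B ← F → Q
  F is a fork here and F is conditioned on, so the path is blocked at F.
Path 2: X → B → Q
  B is a chain here and B is conditioned on, so the path is blocked at B.
Path 3: X ← S → B ← F → Q
  S is a fork here and S is conditioned on, so the path is blocked at S.
Path 4: X ← S → B → Q
  S is a fork here and S is conditioned on, so the path is blocked at S.
All paths are blocked; X ⊥ Q | {B, F, S} holds.

Yes — X and Q are d-separated given {B, F, S}.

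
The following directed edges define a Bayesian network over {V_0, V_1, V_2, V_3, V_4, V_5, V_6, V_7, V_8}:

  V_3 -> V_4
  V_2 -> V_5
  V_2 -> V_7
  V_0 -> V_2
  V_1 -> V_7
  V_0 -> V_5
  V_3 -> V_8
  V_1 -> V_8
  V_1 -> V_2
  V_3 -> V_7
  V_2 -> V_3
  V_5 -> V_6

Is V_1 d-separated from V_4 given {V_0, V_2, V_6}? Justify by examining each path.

Enumerating the 5 paths from V_1 to V_4 and testing each for blocking by {V_0, V_2, V_6}:
  1. V_1 → V_7 ← V_3 → V_4 — V_7:collider[blocks]; V_3:fork[open] ⇒ blocked
  2. V_1 → V_7 ← V_2 → V_3 → V_4 — V_7:collider[blocks]; V_2:fork[blocks]; V_3:chain[open] ⇒ blocked
  3. V_1 → V_8 ← V_3 → V_4 — V_8:collider[blocks]; V_3:fork[open] ⇒ blocked
  4. V_1 → V_2 → V_7 ← V_3 → V_4 — V_2:chain[blocks]; V_7:collider[blocks]; V_3:fork[open] ⇒ blocked
  5. V_1 → V_2 → V_3 → V_4 — V_2:chain[blocks]; V_3:chain[open] ⇒ blocked
Every path is blocked, so V_1 and V_4 are d-separated given {V_0, V_2, V_6}.

Yes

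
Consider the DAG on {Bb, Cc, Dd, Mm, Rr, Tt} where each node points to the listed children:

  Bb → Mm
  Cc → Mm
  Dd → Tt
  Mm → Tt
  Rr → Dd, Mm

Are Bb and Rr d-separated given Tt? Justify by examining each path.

No — Bb and Rr are not d-separated given {Tt}.

There are 2 undirected paths between Bb and Rr; checking each against the conditioning set {Tt}:
Path 1: Bb → Mm → Tt ← Dd ← Rr
  Mm is a chain and Mm is not conditioned on; Tt is a collider and Tt is conditioned on, which opens it; Dd is a chain and Dd is not conditioned on — no node blocks this path, so it is active.
Path 2: Bb → Mm ← Rr
  Mm is a collider and its descendant Tt is conditioned on, which opens it — no node blocks this path, so it is active.
Since the path Bb → Mm → Tt ← Dd ← Rr is active, Bb and Rr are not d-separated given {Tt}.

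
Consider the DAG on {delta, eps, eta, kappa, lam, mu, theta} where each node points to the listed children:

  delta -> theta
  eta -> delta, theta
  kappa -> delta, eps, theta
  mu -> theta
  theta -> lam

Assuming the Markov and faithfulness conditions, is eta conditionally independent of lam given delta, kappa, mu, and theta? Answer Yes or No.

We examine all 3 paths between eta and lam:
Path 1: eta → delta ← kappa → theta → lam
  kappa is a fork here and kappa is conditioned on, so the path is blocked at kappa.
Path 2: eta → delta → theta → lam
  delta is a chain here and delta is conditioned on, so the path is blocked at delta.
Path 3: eta → theta → lam
  theta is a chain here and theta is conditioned on, so the path is blocked at theta.
Every path is blocked, so eta and lam are d-separated given {delta, kappa, mu, theta}.

Yes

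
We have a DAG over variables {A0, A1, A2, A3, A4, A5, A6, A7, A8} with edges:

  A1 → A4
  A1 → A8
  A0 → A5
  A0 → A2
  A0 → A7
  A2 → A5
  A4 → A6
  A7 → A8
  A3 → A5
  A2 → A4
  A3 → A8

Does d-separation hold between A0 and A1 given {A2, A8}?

No

6 paths connect A0 and A1; each must be blocked for d-separation to hold:
Path 1: A0 → A2 → A5 ← A3 → A8 ← A1
  A2 is a chain here and A2 is conditioned on, so the path is blocked at A2.
Path 2: A0 → A2 → A4 ← A1
  A2 is a chain here and A2 is conditioned on, so the path is blocked at A2.
Path 3: A0 → A5 ← A2 → A4 ← A1
  A5 is a collider here and neither A5 nor any of its descendants is conditioned on, so the collider stays closed — the path is blocked at A5.
Path 4: A0 → A5 ← A3 → A8 ← A1
  A5 is a collider here and neither A5 nor any of its descendants is conditioned on, so the collider stays closed — the path is blocked at A5.
Path 5: A0 → A7 → A8 ← A3 → A5 ← A2 → A4 ← A1
  A5 is a collider here and neither A5 nor any of its descendants is conditioned on, so the collider stays closed — the path is blocked at A5.
Path 6: A0 → A7 → A8 ← A1
  A7 is a chain and A7 is not conditioned on; A8 is a collider and A8 is conditioned on, which opens it — no node blocks this path, so it is active.
At least one path is unblocked, so d-separation fails.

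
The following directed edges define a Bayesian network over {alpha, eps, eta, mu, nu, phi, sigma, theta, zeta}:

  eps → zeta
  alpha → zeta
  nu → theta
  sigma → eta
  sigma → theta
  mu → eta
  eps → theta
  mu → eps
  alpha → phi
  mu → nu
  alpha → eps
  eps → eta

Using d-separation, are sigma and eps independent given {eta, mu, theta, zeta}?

No — sigma and eps are not d-separated given {eta, mu, theta, zeta}.

Enumerating the 6 paths from sigma to eps and testing each for blocking by {eta, mu, theta, zeta}:
Path 1: sigma → theta ← eps
  theta is a collider and theta is conditioned on, which opens it — no node blocks this path, so it is active.
Path 2: sigma → theta ← nu ← mu → eps
  mu is a fork here and mu is conditioned on, so the path is blocked at mu.
Path 3: sigma → theta ← nu ← mu → eta ← eps
  mu is a fork here and mu is conditioned on, so the path is blocked at mu.
Path 4: sigma → eta ← mu → eps
  mu is a fork here and mu is conditioned on, so the path is blocked at mu.
Path 5: sigma → eta ← mu → nu → theta ← eps
  mu is a fork here and mu is conditioned on, so the path is blocked at mu.
Path 6: sigma → eta ← eps
  eta is a collider and eta is conditioned on, which opens it — no node blocks this path, so it is active.
Since the path sigma → theta ← eps is active, sigma and eps are not d-separated given {eta, mu, theta, zeta}.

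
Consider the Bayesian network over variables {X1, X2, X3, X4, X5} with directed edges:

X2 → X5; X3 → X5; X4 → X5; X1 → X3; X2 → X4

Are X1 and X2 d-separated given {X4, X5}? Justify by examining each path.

2 paths connect X1 and X2; each must be blocked for d-separation to hold:
Path 1: X1 → X3 → X5 ← X4 ← X2
  X4 is a chain here and X4 is conditioned on, so the path is blocked at X4.
Path 2: X1 → X3 → X5 ← X2
  X3 is a chain and X3 is not conditioned on; X5 is a collider and X5 is conditioned on, which opens it — no node blocks this path, so it is active.
At least one path is unblocked, so d-separation fails.

No — X1 and X2 are not d-separated given {X4, X5}.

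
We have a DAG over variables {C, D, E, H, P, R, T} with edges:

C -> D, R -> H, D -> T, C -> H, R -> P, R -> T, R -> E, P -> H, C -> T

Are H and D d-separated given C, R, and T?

There are 6 undirected paths between H and D; checking each against the conditioning set {C, R, T}:
Path 1: H ← C → D
  C is a fork here and C is conditioned on, so the path is blocked at C.
Path 2: H ← C → T ← D
  C is a fork here and C is conditioned on, so the path is blocked at C.
Path 3: H ← P ← R → T ← C → D
  R is a fork here and R is conditioned on, so the path is blocked at R.
Path 4: H ← P ← R → T ← D
  R is a fork here and R is conditioned on, so the path is blocked at R.
Path 5: H ← R → T ← C → D
  R is a fork here and R is conditioned on, so the path is blocked at R.
Path 6: H ← R → T ← D
  R is a fork here and R is conditioned on, so the path is blocked at R.
Since every path is blocked, d-separation holds.

Yes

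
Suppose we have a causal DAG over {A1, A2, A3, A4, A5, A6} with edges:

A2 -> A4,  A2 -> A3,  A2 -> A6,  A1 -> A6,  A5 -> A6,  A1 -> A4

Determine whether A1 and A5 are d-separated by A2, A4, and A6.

No — A1 and A5 are not d-separated given {A2, A4, A6}.

There are 2 undirected paths between A1 and A5; checking each against the conditioning set {A2, A4, A6}:
  1. A1 → A6 ← A5 — A6:collider[open] ⇒ active
  2. A1 → A4 ← A2 → A6 ← A5 — A4:collider[open]; A2:fork[blocks]; A6:collider[open] ⇒ blocked
Since the path A1 → A6 ← A5 is active, A1 and A5 are not d-separated given {A2, A4, A6}.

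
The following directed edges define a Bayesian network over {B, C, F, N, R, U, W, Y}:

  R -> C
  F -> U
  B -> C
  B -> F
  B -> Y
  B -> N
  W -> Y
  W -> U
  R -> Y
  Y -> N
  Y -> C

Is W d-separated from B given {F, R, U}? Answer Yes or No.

Yes — W and B are d-separated given {F, R, U}.

There are 5 undirected paths between W and B; checking each against the conditioning set {F, R, U}:
  1. W → Y → C ← B — Y:chain[open]; C:collider[blocks] ⇒ blocked
  2. W → Y → N ← B — Y:chain[open]; N:collider[blocks] ⇒ blocked
  3. W → Y ← R → C ← B — Y:collider[blocks]; R:fork[blocks]; C:collider[blocks] ⇒ blocked
  4. W → Y ← B — Y:collider[blocks] ⇒ blocked
  5. W → U ← F ← B — U:collider[open]; F:chain[blocks] ⇒ blocked
Every path is blocked, so W and B are d-separated given {F, R, U}.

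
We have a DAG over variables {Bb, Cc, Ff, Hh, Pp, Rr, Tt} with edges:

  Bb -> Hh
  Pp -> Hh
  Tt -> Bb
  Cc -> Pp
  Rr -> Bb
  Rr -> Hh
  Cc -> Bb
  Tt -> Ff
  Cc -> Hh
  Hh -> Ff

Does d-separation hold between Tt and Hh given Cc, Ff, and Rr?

5 paths connect Tt and Hh; each must be blocked for d-separation to hold:
Path 1: Tt → Bb → Hh
  Bb is a chain and Bb is not conditioned on — no node blocks this path, so it is active.
Path 2: Tt → Bb ← Rr → Hh
  Rr is a fork here and Rr is conditioned on, so the path is blocked at Rr.
Path 3: Tt → Bb ← Cc → Hh
  Cc is a fork here and Cc is conditioned on, so the path is blocked at Cc.
Path 4: Tt → Bb ← Cc → Pp → Hh
  Cc is a fork here and Cc is conditioned on, so the path is blocked at Cc.
Path 5: Tt → Ff ← Hh
  Ff is a collider and Ff is conditioned on, which opens it — no node blocks this path, so it is active.
At least one path is unblocked, so d-separation fails.

No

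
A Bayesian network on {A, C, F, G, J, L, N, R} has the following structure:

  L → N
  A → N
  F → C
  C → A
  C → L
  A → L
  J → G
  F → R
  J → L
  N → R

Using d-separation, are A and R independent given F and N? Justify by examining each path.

Yes

We examine all 6 paths between A and R:
Path 1: A ← C ← F → R
  F is a fork here and F is conditioned on, so the path is blocked at F.
Path 2: A ← C → L → N → R
  N is a chain here and N is conditioned on, so the path is blocked at N.
Path 3: A → N → R
  N is a chain here and N is conditioned on, so the path is blocked at N.
Path 4: A → N ← L ← C ← F → R
  F is a fork here and F is conditioned on, so the path is blocked at F.
Path 5: A → L ← C ← F → R
  F is a fork here and F is conditioned on, so the path is blocked at F.
Path 6: A → L → N → R
  N is a chain here and N is conditioned on, so the path is blocked at N.
Since every path is blocked, d-separation holds.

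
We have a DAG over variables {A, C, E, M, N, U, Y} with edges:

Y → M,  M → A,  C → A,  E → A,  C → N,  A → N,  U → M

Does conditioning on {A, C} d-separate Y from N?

We examine all 2 paths between Y and N:
Path 1: Y → M → A ← C → N
  C is a fork here and C is conditioned on, so the path is blocked at C.
Path 2: Y → M → A → N
  A is a chain here and A is conditioned on, so the path is blocked at A.
All paths are blocked; Y ⊥ N | {A, C} holds.

Yes — Y and N are d-separated given {A, C}.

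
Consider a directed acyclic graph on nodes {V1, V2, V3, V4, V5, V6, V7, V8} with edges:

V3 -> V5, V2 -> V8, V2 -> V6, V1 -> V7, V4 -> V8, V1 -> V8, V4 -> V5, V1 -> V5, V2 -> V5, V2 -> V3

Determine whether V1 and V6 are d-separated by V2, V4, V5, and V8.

Yes

6 paths connect V1 and V6; each must be blocked for d-separation to hold:
Path 1: V1 → V5 ← V4 → V8 ← V2 → V6
  V4 is a fork here and V4 is conditioned on, so the path is blocked at V4.
Path 2: V1 → V5 ← V3 ← V2 → V6
  V2 is a fork here and V2 is conditioned on, so the path is blocked at V2.
Path 3: V1 → V5 ← V2 → V6
  V2 is a fork here and V2 is conditioned on, so the path is blocked at V2.
Path 4: V1 → V8 ← V4 → V5 ← V3 ← V2 → V6
  V4 is a fork here and V4 is conditioned on, so the path is blocked at V4.
Path 5: V1 → V8 ← V4 → V5 ← V2 → V6
  V4 is a fork here and V4 is conditioned on, so the path is blocked at V4.
Path 6: V1 → V8 ← V2 → V6
  V2 is a fork here and V2 is conditioned on, so the path is blocked at V2.
Since every path is blocked, d-separation holds.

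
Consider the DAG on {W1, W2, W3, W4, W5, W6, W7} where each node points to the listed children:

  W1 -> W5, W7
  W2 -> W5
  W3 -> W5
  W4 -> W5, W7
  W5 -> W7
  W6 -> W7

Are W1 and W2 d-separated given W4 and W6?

Yes — W1 and W2 are d-separated given {W4, W6}.

There are 3 undirected paths between W1 and W2; checking each against the conditioning set {W4, W6}:
Path 1: W1 → W7 ← W4 → W5 ← W2
  W7 is a collider here and neither W7 nor any of its descendants is conditioned on, so the collider stays closed — the path is blocked at W7.
Path 2: W1 → W7 ← W5 ← W2
  W7 is a collider here and neither W7 nor any of its descendants is conditioned on, so the collider stays closed — the path is blocked at W7.
Path 3: W1 → W5 ← W2
  W5 is a collider here and neither W5 nor any of its descendants is conditioned on, so the collider stays closed — the path is blocked at W5.
All paths are blocked; W1 ⊥ W2 | {W4, W6} holds.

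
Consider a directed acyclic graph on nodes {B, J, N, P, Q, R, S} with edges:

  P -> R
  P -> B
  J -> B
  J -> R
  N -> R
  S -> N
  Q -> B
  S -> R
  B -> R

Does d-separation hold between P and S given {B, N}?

Yes

6 paths connect P and S; each must be blocked for d-separation to hold:
  1. P → R ← S — R:collider[blocks] ⇒ blocked
  2. P → R ← N ← S — R:collider[blocks]; N:chain[blocks] ⇒ blocked
  3. P → B → R ← S — B:chain[blocks]; R:collider[blocks] ⇒ blocked
  4. P → B → R ← N ← S — B:chain[blocks]; R:collider[blocks]; N:chain[blocks] ⇒ blocked
  5. P → B ← J → R ← S — B:collider[open]; J:fork[open]; R:collider[blocks] ⇒ blocked
  6. P → B ← J → R ← N ← S — B:collider[open]; J:fork[open]; R:collider[blocks]; N:chain[blocks] ⇒ blocked
All paths are blocked; P ⊥ S | {B, N} holds.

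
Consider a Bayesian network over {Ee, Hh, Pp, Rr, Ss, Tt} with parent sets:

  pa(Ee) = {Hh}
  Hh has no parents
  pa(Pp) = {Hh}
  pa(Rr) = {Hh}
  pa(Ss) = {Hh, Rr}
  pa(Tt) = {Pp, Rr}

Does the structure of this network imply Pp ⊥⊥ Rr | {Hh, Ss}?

Yes

We examine all 3 paths between Pp and Rr:
  1. Pp → Tt ← Rr — Tt:collider[blocks] ⇒ blocked
  2. Pp ← Hh → Rr — Hh:fork[blocks] ⇒ blocked
  3. Pp ← Hh → Ss ← Rr — Hh:fork[blocks]; Ss:collider[open] ⇒ blocked
Every path is blocked, so Pp and Rr are d-separated given {Hh, Ss}.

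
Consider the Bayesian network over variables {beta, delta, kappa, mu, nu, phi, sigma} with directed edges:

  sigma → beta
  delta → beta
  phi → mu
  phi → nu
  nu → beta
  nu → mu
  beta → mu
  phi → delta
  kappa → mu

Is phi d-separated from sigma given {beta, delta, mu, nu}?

Yes

5 paths connect phi and sigma; each must be blocked for d-separation to hold:
Path 1: phi → nu → mu ← beta ← sigma
  nu is a chain here and nu is conditioned on, so the path is blocked at nu.
Path 2: phi → nu → beta ← sigma
  nu is a chain here and nu is conditioned on, so the path is blocked at nu.
Path 3: phi → delta → beta ← sigma
  delta is a chain here and delta is conditioned on, so the path is blocked at delta.
Path 4: phi → mu ← nu → beta ← sigma
  nu is a fork here and nu is conditioned on, so the path is blocked at nu.
Path 5: phi → mu ← beta ← sigma
  beta is a chain here and beta is conditioned on, so the path is blocked at beta.
All paths are blocked; phi ⊥ sigma | {beta, delta, mu, nu} holds.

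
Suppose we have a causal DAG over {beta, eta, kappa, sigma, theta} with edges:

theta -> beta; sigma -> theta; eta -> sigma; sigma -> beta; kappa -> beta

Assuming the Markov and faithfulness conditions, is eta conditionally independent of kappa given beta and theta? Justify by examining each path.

Enumerating the 2 paths from eta to kappa and testing each for blocking by {beta, theta}:
  1. eta → sigma → beta ← kappa — sigma:chain[open]; beta:collider[open] ⇒ active
  2. eta → sigma → theta → beta ← kappa — sigma:chain[open]; theta:chain[blocks]; beta:collider[open] ⇒ blocked
Because an active path exists, eta and kappa are not d-separated.

No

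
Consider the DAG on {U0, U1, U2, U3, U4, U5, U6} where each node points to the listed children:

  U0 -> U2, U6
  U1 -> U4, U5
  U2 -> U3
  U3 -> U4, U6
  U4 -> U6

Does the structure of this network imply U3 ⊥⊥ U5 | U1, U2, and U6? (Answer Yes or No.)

Yes — U3 and U5 are d-separated given {U1, U2, U6}.

We examine all 3 paths between U3 and U5:
Path 1: U3 → U6 ← U4 ← U1 → U5
  U1 is a fork here and U1 is conditioned on, so the path is blocked at U1.
Path 2: U3 → U4 ← U1 → U5
  U1 is a fork here and U1 is conditioned on, so the path is blocked at U1.
Path 3: U3 ← U2 ← U0 → U6 ← U4 ← U1 → U5
  U2 is a chain here and U2 is conditioned on, so the path is blocked at U2.
Since every path is blocked, d-separation holds.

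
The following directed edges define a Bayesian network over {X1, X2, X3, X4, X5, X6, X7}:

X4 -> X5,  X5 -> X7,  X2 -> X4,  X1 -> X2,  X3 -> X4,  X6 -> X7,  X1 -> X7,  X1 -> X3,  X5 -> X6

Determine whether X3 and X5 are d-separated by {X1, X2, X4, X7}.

Enumerating the 6 paths from X3 to X5 and testing each for blocking by {X1, X2, X4, X7}:
  1. X3 → X4 ← X2 ← X1 → X7 ← X6 ← X5 — X4:collider[open]; X2:chain[blocks]; X1:fork[blocks]; X7:collider[open]; X6:chain[open] ⇒ blocked
  2. X3 → X4 ← X2 ← X1 → X7 ← X5 — X4:collider[open]; X2:chain[blocks]; X1:fork[blocks]; X7:collider[open] ⇒ blocked
  3. X3 → X4 → X5 — X4:chain[blocks] ⇒ blocked
  4. X3 ← X1 → X7 ← X6 ← X5 — X1:fork[blocks]; X7:collider[open]; X6:chain[open] ⇒ blocked
  5. X3 ← X1 → X7 ← X5 — X1:fork[blocks]; X7:collider[open] ⇒ blocked
  6. X3 ← X1 → X2 → X4 → X5 — X1:fork[blocks]; X2:chain[blocks]; X4:chain[blocks] ⇒ blocked
Since every path is blocked, d-separation holds.

Yes — X3 and X5 are d-separated given {X1, X2, X4, X7}.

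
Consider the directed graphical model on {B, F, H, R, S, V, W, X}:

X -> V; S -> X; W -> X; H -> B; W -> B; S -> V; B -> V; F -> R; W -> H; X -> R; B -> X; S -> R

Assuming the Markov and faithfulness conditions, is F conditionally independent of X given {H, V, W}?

Yes — F and X are d-separated given {H, V, W}.

Enumerating the 6 paths from F to X and testing each for blocking by {H, V, W}:
Path 1: F → R ← S → V ← B ← H ← W → X
  R is a collider here and neither R nor any of its descendants is conditioned on, so the collider stays closed — the path is blocked at R.
Path 2: F → R ← S → V ← B ← W → X
  R is a collider here and neither R nor any of its descendants is conditioned on, so the collider stays closed — the path is blocked at R.
Path 3: F → R ← S → V ← B → X
  R is a collider here and neither R nor any of its descendants is conditioned on, so the collider stays closed — the path is blocked at R.
Path 4: F → R ← S → V ← X
  R is a collider here and neither R nor any of its descendants is conditioned on, so the collider stays closed — the path is blocked at R.
Path 5: F → R ← S → X
  R is a collider here and neither R nor any of its descendants is conditioned on, so the collider stays closed — the path is blocked at R.
Path 6: F → R ← X
  R is a collider here and neither R nor any of its descendants is conditioned on, so the collider stays closed — the path is blocked at R.
Every path is blocked, so F and X are d-separated given {H, V, W}.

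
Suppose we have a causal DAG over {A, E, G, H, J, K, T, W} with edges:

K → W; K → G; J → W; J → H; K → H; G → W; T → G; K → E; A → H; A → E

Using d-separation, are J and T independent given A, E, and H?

6 paths connect J and T; each must be blocked for d-separation to hold:
  1. J → W ← G ← T — W:collider[blocks]; G:chain[open] ⇒ blocked
  2. J → W ← K → G ← T — W:collider[blocks]; K:fork[open]; G:collider[blocks] ⇒ blocked
  3. J → H ← K → W ← G ← T — H:collider[open]; K:fork[open]; W:collider[blocks]; G:chain[open] ⇒ blocked
  4. J → H ← K → G ← T — H:collider[open]; K:fork[open]; G:collider[blocks] ⇒ blocked
  5. J → H ← A → E ← K → W ← G ← T — H:collider[open]; A:fork[blocks]; E:collider[open]; K:fork[open]; W:collider[blocks]; G:chain[open] ⇒ blocked
  6. J → H ← A → E ← K → G ← T — H:collider[open]; A:fork[blocks]; E:collider[open]; K:fork[open]; G:collider[blocks] ⇒ blocked
All paths are blocked; J ⊥ T | {A, E, H} holds.

Yes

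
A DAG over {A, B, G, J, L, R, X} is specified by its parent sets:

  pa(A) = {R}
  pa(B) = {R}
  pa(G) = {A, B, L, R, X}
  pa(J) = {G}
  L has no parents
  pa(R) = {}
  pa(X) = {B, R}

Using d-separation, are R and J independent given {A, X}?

We examine all 6 paths between R and J:
  1. R → G → J — G:chain[open] ⇒ active
  2. R → A → G → J — A:chain[blocks]; G:chain[open] ⇒ blocked
  3. R → B → G → J — B:chain[open]; G:chain[open] ⇒ active
  4. R → B → X → G → J — B:chain[open]; X:chain[blocks]; G:chain[open] ⇒ blocked
  5. R → X → G → J — X:chain[blocks]; G:chain[open] ⇒ blocked
  6. R → X ← B → G → J — X:collider[open]; B:fork[open]; G:chain[open] ⇒ active
At least one path is unblocked, so d-separation fails.

No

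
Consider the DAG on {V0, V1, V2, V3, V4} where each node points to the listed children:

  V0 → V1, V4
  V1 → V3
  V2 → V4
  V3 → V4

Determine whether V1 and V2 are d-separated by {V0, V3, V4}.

Yes

Enumerating the 2 paths from V1 to V2 and testing each for blocking by {V0, V3, V4}:
  1. V1 ← V0 → V4 ← V2 — V0:fork[blocks]; V4:collider[open] ⇒ blocked
  2. V1 → V3 → V4 ← V2 — V3:chain[blocks]; V4:collider[open] ⇒ blocked
Every path is blocked, so V1 and V2 are d-separated given {V0, V3, V4}.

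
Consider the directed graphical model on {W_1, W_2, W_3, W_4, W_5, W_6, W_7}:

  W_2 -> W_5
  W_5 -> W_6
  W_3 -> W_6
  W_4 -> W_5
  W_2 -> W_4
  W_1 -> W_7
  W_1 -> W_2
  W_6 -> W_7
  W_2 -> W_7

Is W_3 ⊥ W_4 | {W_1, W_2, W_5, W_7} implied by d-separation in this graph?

There are 6 undirected paths between W_3 and W_4; checking each against the conditioning set {W_1, W_2, W_5, W_7}:
  1. W_3 → W_6 → W_7 ← W_2 → W_4 — W_6:chain[open]; W_7:collider[open]; W_2:fork[blocks] ⇒ blocked
  2. W_3 → W_6 → W_7 ← W_2 → W_5 ← W_4 — W_6:chain[open]; W_7:collider[open]; W_2:fork[blocks]; W_5:collider[open] ⇒ blocked
  3. W_3 → W_6 → W_7 ← W_1 → W_2 → W_4 — W_6:chain[open]; W_7:collider[open]; W_1:fork[blocks]; W_2:chain[blocks] ⇒ blocked
  4. W_3 → W_6 → W_7 ← W_1 → W_2 → W_5 ← W_4 — W_6:chain[open]; W_7:collider[open]; W_1:fork[blocks]; W_2:chain[blocks]; W_5:collider[open] ⇒ blocked
  5. W_3 → W_6 ← W_5 ← W_2 → W_4 — W_6:collider[open]; W_5:chain[blocks]; W_2:fork[blocks] ⇒ blocked
  6. W_3 → W_6 ← W_5 ← W_4 — W_6:collider[open]; W_5:chain[blocks] ⇒ blocked
All paths are blocked; W_3 ⊥ W_4 | {W_1, W_2, W_5, W_7} holds.

Yes — W_3 and W_4 are d-separated given {W_1, W_2, W_5, W_7}.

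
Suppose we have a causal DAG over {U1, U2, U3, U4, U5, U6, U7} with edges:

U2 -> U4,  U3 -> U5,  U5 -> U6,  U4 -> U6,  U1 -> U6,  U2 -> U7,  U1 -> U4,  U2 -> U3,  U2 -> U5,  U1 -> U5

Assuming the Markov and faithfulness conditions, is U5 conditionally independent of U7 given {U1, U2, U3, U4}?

6 paths connect U5 and U7; each must be blocked for d-separation to hold:
Path 1: U5 ← U2 → U7
  U2 is a fork here and U2 is conditioned on, so the path is blocked at U2.
Path 2: U5 ← U3 ← U2 → U7
  U3 is a chain here and U3 is conditioned on, so the path is blocked at U3.
Path 3: U5 → U6 ← U4 ← U2 → U7
  U6 is a collider here and neither U6 nor any of its descendants is conditioned on, so the collider stays closed — the path is blocked at U6.
Path 4: U5 → U6 ← U1 → U4 ← U2 → U7
  U6 is a collider here and neither U6 nor any of its descendants is conditioned on, so the collider stays closed — the path is blocked at U6.
Path 5: U5 ← U1 → U6 ← U4 ← U2 → U7
  U1 is a fork here and U1 is conditioned on, so the path is blocked at U1.
Path 6: U5 ← U1 → U4 ← U2 → U7
  U1 is a fork here and U1 is conditioned on, so the path is blocked at U1.
Every path is blocked, so U5 and U7 are d-separated given {U1, U2, U3, U4}.

Yes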